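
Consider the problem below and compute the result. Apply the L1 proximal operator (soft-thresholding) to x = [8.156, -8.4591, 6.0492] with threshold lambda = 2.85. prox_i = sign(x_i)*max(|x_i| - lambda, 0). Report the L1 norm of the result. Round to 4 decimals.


Soft-thresholding with lambda = 2.85:
prox(8.156) = sign(8.156)*max(|8.156| - 2.85, 0) = 5.306
prox(-8.4591) = sign(-8.4591)*max(|-8.4591| - 2.85, 0) = -5.6091
prox(6.0492) = sign(6.0492)*max(|6.0492| - 2.85, 0) = 3.1992
prox(x) = [5.306, -5.6091, 3.1992]
||prox(x)||_1 = 5.306 + 5.6091 + 3.1992 = 14.1143


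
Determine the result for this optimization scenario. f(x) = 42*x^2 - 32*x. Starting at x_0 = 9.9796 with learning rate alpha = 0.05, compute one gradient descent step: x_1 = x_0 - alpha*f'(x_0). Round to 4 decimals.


We compute the gradient at x_0 and apply the update.
f'(x) = 84*x - 32
f'(9.9796) = 84*9.9796 - 32 = 806.2864
x_1 = 9.9796 - 0.05*806.2864 = -30.3347


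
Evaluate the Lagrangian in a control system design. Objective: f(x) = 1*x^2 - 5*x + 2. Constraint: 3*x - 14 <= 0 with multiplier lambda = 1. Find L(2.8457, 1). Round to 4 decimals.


Step 1: Evaluate f(x).
f(2.8457) = 1*2.8457^2 - 5*2.8457 + 2 = -4.1305
Step 2: Evaluate g(x).
g(2.8457) = 3*2.8457 - 14 = -5.4629
Step 3: Compute Lagrangian.
L = -4.1305 + 1*-5.4629 = -9.5934


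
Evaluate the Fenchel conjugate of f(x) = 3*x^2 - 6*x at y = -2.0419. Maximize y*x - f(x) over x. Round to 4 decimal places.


f*(y) = sup_x {y*x - a*x^2 - b*x} = sup_x {(y-b)*x - a*x^2}
FOC: (y - b) - 2a*x = 0 => x* = (y - b)/(2a)
x* = (-2.0419 + 6)/(2*3) = 0.6597
f*(-2.0419) = (y-b)^2/(4a) = (-2.0419 + 6)^2/(4*3)
= 15.6666/12 = 1.3055


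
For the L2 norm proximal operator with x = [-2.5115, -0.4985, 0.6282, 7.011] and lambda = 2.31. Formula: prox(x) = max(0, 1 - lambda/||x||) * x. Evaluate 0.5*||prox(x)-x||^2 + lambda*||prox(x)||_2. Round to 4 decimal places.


Step 1: Compute ||x||.
||x|| = 7.4903
Step 2: Compute scaling factor.
scale = max(0, 1 - 2.31/7.4903) = 0.6916
Step 3: prox(x) = [-1.737, -0.3448, 0.4345, 4.8488]
||prox(x)|| = 5.1803
Step 4: Proximal objective.
0.5*||prox-x||^2 = 2.6681
lambda*||prox|| = 11.9665
Total = 14.6346


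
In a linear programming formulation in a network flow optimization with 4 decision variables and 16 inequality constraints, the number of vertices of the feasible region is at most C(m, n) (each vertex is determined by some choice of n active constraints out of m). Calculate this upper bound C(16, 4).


Each vertex corresponds to some choice of n active constraints out of m, so the number of vertices is at most C(m, n) = m! / (n!(m-n)!).
m = 16, n = 4
Numerator: 16 * 15 * 14 * 13
Denominator: 4! = 24
C(16, 4) = 1820


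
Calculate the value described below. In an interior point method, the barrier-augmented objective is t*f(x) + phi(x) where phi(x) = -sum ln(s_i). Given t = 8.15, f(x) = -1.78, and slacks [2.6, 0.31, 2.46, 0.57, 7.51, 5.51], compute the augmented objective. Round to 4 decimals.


Step 1: Compute log-barrier.
ln values: [0.9555, -1.1712, 0.9002, -0.5621, 2.0162, 1.7066]
phi = -(0.9555 - 1.1712 + 0.9002 - 0.5621 + 2.0162 + 1.7066) = -3.8452
Step 2: Compute augmented objective.
t*f(x) = 8.15*-1.78 = -14.507
Total = -14.507 - 3.8452 = -18.3522


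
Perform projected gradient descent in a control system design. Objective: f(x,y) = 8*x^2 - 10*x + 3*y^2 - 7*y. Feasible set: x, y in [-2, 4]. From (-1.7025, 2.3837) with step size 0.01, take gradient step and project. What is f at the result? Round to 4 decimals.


Step 1: Compute gradient at (-1.7025, 2.3837).
grad_x = 2*8*-1.7025 - 10 = -37.24
grad_y = 2*3*2.3837 - 7 = 7.3022
Step 2: Gradient step.
x_raw = -1.7025 - 0.01*-37.24 = -1.3301
y_raw = 2.3837 - 0.01*7.3022 = 2.3107
Step 3: Project onto [-2, 4].
x_proj = clip(-1.3301) = -1.3301
y_proj = clip(2.3107) = 2.3107
Step 4: Evaluate f.
f(-1.3301, 2.3107) = 27.2973


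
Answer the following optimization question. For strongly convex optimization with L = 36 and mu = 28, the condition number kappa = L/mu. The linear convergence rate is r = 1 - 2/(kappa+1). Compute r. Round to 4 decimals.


Step 1: Compute the condition number.
kappa = L/mu = 36/28 = 1.2857
Step 2: Compute the convergence rate.
r = 1 - 2/(kappa + 1) = 1 - 2*mu/(L + mu) = (L - mu)/(L + mu) = 8/64 = 0.125


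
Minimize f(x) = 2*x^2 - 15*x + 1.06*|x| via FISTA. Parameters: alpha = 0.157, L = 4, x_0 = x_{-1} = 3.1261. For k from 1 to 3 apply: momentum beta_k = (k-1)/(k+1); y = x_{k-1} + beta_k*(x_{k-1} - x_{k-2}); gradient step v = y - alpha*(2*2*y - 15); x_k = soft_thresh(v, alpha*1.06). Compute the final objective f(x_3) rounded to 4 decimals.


FISTA on f(x) = 2*x^2 - 15*x + 1.06*|x|
L = 4, alpha = 0.157
Iteration 1: beta = 0.0, y = 3.1261 + 0.0*(3.1261 - 3.1261) = 3.1261
  grad(y) = -2.4956, v = y - alpha*grad = 3.5179
  prox(v) = soft_thresh(3.5179, 0.1664) = 3.3515
Iteration 2: beta = 0.3333, y = 3.3515 + 0.3333*(3.3515 - 3.1261) = 3.4266
  grad(y) = -1.2935, v = y - alpha*grad = 3.6297
  prox(v) = soft_thresh(3.6297, 0.1664) = 3.4633
Iteration 3: beta = 0.5, y = 3.4633 + 0.5*(3.4633 - 3.3515) = 3.5192
  grad(y) = -0.9233, v = y - alpha*grad = 3.6641
  prox(v) = soft_thresh(3.6641, 0.1664) = 3.4977
f(x_3) = 2*3.4977^2 - 15*3.4977 + 1.06*|3.4977| = -24.2901


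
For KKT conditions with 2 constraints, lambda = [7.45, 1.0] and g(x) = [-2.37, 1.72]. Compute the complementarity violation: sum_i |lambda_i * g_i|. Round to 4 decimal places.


KKT complementary slackness check:
lambda_1 * g_1 = 7.45 * -2.37 = -17.6565
lambda_2 * g_2 = 1.0 * 1.72 = 1.72
Total violation = 17.6565 + 1.72 = 19.3765


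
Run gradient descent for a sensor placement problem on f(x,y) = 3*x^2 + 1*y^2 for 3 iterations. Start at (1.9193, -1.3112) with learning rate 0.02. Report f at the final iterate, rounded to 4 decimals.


Gradient descent on f(x,y) = 3*x^2 + 1*y^2.
Starting point: (1.9193, -1.3112), alpha = 0.02
Step 1: grad_x = 2*3*1.9193 = 11.5158, grad_y = 2*1*-1.3112 = -2.6224
  x_1 = 1.9193 - 0.02*11.5158 = 1.689
  y_1 = -1.3112 - 0.02*-2.6224 = -1.2588
Step 2: grad_x = 2*3*1.689 = 10.1339, grad_y = 2*1*-1.2588 = -2.5175
  x_2 = 1.689 - 0.02*10.1339 = 1.4863
  y_2 = -1.2588 - 0.02*-2.5175 = -1.2084
Step 3: grad_x = 2*3*1.4863 = 8.9178, grad_y = 2*1*-1.2084 = -2.4168
  x_3 = 1.4863 - 0.02*8.9178 = 1.3079
  y_3 = -1.2084 - 0.02*-2.4168 = -1.1601
f(1.3079, -1.1601) = 3*1.3079^2 + 1*(-1.1601)^2 = 6.4779


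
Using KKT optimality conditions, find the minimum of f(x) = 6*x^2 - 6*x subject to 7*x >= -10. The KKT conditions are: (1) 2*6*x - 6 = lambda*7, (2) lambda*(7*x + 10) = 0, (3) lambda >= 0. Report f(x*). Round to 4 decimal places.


Step 1: Try lambda = 0 (constraint inactive).
Stationarity: 2*6*x - 6 = 0
x* = 6/(2*6) = 0.5
Check constraint: 7*0.5 = 3.5 >= -10 -- satisfied.
Step 2: Compute optimal value.
f(x*) = 6*0.5^2 - 6*0.5 = -1.5


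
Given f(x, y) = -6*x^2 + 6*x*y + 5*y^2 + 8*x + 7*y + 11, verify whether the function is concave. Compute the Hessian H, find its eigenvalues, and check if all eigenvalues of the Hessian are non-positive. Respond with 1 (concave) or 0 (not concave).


The Hessian of f(x,y) = -6*x^2 + 6*x*y + 5*y^2 + 8*x + 7*y + 11 is:
H = [[-12, 6], [6, 10]]
Trace = -12 + 10 = -2
Determinant = -12*10 - (6)^2 = -156
Discriminant = (-2)^2 - 4*-156 = 628.0
Eigenvalues: lambda_1 = -13.53, lambda_2 = 11.53
The function is not concave.

0


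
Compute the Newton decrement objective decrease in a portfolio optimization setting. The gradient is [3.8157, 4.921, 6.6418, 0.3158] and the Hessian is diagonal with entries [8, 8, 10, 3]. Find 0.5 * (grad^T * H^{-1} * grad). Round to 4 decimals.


Step 1: H is diagonal, so H^(-1) * g = [0.477, 0.6151, 0.6642, 0.1053].
Step 2: g^T H^(-1) g = sum_i g_i^2 / H_ii
  = (3.8157)^2/8 + (4.921)^2/8 + (6.6418)^2/10 + (0.3158)^2/3
  = 1.8199 + 3.027 + 4.4114 + 0.0332 = 9.2916
Step 3: Objective decrease = 0.5 * g^T H^(-1) g = 4.6458


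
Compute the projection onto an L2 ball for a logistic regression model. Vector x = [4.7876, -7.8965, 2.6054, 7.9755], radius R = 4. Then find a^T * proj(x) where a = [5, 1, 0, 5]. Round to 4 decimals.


Step 1: Compute ||x|| (intermediates to 6 decimals).
||x|| = sqrt(4.7876^2 + (-7.8965)^2 + 2.6054^2 + 7.9755^2) = 12.47688
Step 2: Project.
Since ||x|| > R, scale = R/||x|| = 4/12.47688 = 0.320593, proj(x) = scale * x
proj(x) = [1.534871, -2.531563, 0.835273, 2.556889]
Step 3: Dot product.
a^T * proj(x) = 5*1.534871 + 1*(-2.531563) + 0*0.835273 + 5*2.556889 = 17.9272


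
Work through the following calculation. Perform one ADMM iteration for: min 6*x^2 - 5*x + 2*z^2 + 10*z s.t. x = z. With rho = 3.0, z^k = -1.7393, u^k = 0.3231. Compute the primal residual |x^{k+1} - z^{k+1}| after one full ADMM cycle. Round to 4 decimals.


ADMM iteration with rho = 3.0, z^k = -1.7393, u^k = 0.3231
Step 1: x-update.
Minimize 6*x^2 - 5*x + (3.0/2)*(x + 1.7393 + 0.3231)^2
FOC: (2*6 + 3.0)*x = 5 + 3.0*(-1.7393 - 0.3231)
x^{k+1} = -0.0791
Step 2: z-update.
Minimize 2*z^2 + 10*z + (3.0/2)*(-0.0791 - z + 0.3231)^2
FOC: (2*2 + 3.0)*z = -10 + 3.0*(-0.0791 + 0.3231)
z^{k+1} = -1.324
Step 3: u-update.
u^{k+1} = 0.3231 - 0.0791 + 1.324 = 1.568
Step 4: Primal residual = |-0.0791 + 1.324| = 1.2449


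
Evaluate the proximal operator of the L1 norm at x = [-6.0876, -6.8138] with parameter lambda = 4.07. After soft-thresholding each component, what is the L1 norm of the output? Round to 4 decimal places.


Soft-thresholding with lambda = 4.07:
prox(-6.0876) = sign(-6.0876)*max(|-6.0876| - 4.07, 0) = -2.0176
prox(-6.8138) = sign(-6.8138)*max(|-6.8138| - 4.07, 0) = -2.7438
prox(x) = [-2.0176, -2.7438]
||prox(x)||_1 = 2.0176 + 2.7438 = 4.7614


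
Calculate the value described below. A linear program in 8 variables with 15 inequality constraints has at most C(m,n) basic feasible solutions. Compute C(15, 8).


Each vertex corresponds to some choice of n active constraints out of m, so the number of vertices is at most C(m, n) = m! / (n!(m-n)!).
m = 15, n = 8
Numerator: 15 * 14 * 13 * 12 * 11 * 10 * 9 * 8
Denominator: 8! = 40320
C(15, 8) = 6435


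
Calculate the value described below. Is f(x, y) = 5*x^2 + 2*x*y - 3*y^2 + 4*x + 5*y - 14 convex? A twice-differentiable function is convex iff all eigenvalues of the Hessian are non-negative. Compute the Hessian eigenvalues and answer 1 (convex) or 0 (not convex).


The Hessian of f(x,y) = 5*x^2 + 2*x*y - 3*y^2 + 4*x + 5*y - 14 is:
H = [[10, 2], [2, -6]]
Trace = 10 - 6 = 4
Determinant = 10*-6 - (2)^2 = -64
Discriminant = (4)^2 - 4*-64 = 272.0
Eigenvalues: lambda_1 = -6.2462, lambda_2 = 10.2462
The function is not convex.

0


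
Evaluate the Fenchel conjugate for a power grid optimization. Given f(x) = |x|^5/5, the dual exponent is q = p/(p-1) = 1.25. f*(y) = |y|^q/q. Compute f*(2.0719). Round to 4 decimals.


The conjugate exponent q satisfies 1/p + 1/q = 1.
p = 5, so q = 5/(5 - 1) = 1.25
|y|^q = 2.0719^1.25 = 2.4858
f*(2.0719) = 2.4858 / 1.25 = 1.9886


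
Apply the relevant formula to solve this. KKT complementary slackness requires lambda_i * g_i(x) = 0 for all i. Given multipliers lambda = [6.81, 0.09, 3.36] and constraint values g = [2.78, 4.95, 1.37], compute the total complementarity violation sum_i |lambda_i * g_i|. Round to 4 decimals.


KKT complementary slackness check:
lambda_1 * g_1 = 6.81 * 2.78 = 18.9318
lambda_2 * g_2 = 0.09 * 4.95 = 0.4455
lambda_3 * g_3 = 3.36 * 1.37 = 4.6032
Total violation = 18.9318 + 0.4455 + 4.6032 = 23.9805


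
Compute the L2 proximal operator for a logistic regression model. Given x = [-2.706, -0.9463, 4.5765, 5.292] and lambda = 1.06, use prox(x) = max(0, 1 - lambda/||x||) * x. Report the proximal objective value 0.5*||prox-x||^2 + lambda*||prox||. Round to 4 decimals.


Step 1: Compute ||x||.
||x|| = 7.5609
Step 2: Compute scaling factor.
scale = max(0, 1 - 1.06/7.5609) = 0.8598
Step 3: prox(x) = [-2.3266, -0.8136, 3.9349, 4.5501]
||prox(x)|| = 6.5009
Step 4: Proximal objective.
0.5*||prox-x||^2 = 0.5618
lambda*||prox|| = 6.891
Total = 7.4528


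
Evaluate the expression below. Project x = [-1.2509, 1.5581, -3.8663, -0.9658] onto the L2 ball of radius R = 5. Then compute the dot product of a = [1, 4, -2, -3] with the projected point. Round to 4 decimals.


Step 1: Compute ||x|| (intermediates to 6 decimals).
||x|| = sqrt((-1.2509)^2 + 1.5581^2 + (-3.8663)^2 + (-0.9658)^2) = 4.457967
Step 2: Project.
Since ||x|| <= R, proj = x (no scaling needed).
proj(x) = [-1.2509, 1.5581, -3.8663, -0.9658]
Step 3: Dot product.
a^T * proj(x) = 1*(-1.2509) + 4*1.5581 - 2*(-3.8663) - 3*(-0.9658) = 15.6115


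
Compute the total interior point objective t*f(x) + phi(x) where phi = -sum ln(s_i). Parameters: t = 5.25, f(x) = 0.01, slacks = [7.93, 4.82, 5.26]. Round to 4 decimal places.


Step 1: Compute log-barrier.
ln values: [2.0707, 1.5728, 1.6601]
phi = -(2.0707 + 1.5728 + 1.6601) = -5.3036
Step 2: Compute augmented objective.
t*f(x) = 5.25*0.01 = 0.0525
Total = 0.0525 - 5.3036 = -5.2511


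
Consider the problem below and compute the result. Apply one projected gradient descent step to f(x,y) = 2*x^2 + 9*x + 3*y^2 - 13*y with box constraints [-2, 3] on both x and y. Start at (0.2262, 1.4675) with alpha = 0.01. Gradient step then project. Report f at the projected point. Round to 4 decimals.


Step 1: Compute gradient at (0.2262, 1.4675).
grad_x = 2*2*0.2262 + 9 = 9.9048
grad_y = 2*3*1.4675 - 13 = -4.195
Step 2: Gradient step.
x_raw = 0.2262 - 0.01*9.9048 = 0.1272
y_raw = 1.4675 - 0.01*-4.195 = 1.5095
Step 3: Project onto [-2, 3].
x_proj = clip(0.1272) = 0.1272
y_proj = clip(1.5095) = 1.5095
Step 4: Evaluate f.
f(0.1272, 1.5095) = -11.6108


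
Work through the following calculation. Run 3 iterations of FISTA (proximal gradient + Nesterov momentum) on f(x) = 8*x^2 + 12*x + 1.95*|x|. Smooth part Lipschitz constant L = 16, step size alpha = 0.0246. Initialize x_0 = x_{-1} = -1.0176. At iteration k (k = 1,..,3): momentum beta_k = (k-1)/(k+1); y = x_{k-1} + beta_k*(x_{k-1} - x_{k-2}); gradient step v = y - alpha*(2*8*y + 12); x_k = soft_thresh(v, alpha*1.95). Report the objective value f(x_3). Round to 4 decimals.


FISTA on f(x) = 8*x^2 + 12*x + 1.95*|x|
L = 16, alpha = 0.0246
Iteration 1: beta = 0.0, y = -1.0176 + 0.0*(-1.0176 + 1.0176) = -1.0176
  grad(y) = -4.2816, v = y - alpha*grad = -0.9123
  prox(v) = soft_thresh(-0.9123, 0.048) = -0.8643
Iteration 2: beta = 0.3333, y = -0.8643 + 0.3333*(-0.8643 + 1.0176) = -0.8132
  grad(y) = -1.0113, v = y - alpha*grad = -0.7883
  prox(v) = soft_thresh(-0.7883, 0.048) = -0.7404
Iteration 3: beta = 0.5, y = -0.7404 + 0.5*(-0.7404 + 0.8643) = -0.6784
  grad(y) = 1.1459, v = y - alpha*grad = -0.7066
  prox(v) = soft_thresh(-0.7066, 0.048) = -0.6586
f(x_3) = 8*(-0.6586)^2 + 12*(-0.6586) + 1.95*|-0.6586| = -3.1489


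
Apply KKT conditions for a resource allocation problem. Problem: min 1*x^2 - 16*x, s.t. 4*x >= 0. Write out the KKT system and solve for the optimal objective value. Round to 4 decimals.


Step 1: Try lambda = 0 (constraint inactive).
Stationarity: 2*1*x - 16 = 0
x* = 16/(2*1) = 8.0
Check constraint: 4*8.0 = 32.0 >= 0 -- satisfied.
Step 2: Compute optimal value.
f(x*) = 1*8.0^2 - 16*8.0 = -64.0


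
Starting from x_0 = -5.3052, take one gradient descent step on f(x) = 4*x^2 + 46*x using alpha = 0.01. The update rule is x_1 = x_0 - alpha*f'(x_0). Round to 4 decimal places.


We compute the gradient at x_0 and apply the update.
f'(x) = 8*x + 46
f'(-5.3052) = 8*-5.3052 + 46 = 3.5584
x_1 = -5.3052 - 0.01*3.5584 = -5.3408


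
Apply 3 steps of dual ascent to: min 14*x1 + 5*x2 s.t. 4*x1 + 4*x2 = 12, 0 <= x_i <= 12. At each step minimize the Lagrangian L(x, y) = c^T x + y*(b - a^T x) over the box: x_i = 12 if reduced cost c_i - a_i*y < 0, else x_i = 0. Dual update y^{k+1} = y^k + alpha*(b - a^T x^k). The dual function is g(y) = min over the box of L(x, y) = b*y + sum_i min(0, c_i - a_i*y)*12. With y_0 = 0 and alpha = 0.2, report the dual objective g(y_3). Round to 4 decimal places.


Dual ascent for LP: min 14*x1 + 5*x2, 4*x1 + 4*x2 = 12, 0 <= x_i <= 12
Step 1: y^k = 0.0, reduced costs: (14.0, 5.0)
  x^k = (0.0, 0.0), subgradient = b - a^T x = 12.0
  y^{k+1} = 0.0 + 0.2*12.0 = 2.4
Step 2: y^k = 2.4, reduced costs: (4.4, -4.6)
  x^k = (0.0, 12.0), subgradient = b - a^T x = -36.0
  y^{k+1} = 2.4 + 0.2*-36.0 = -4.8
Step 3: y^k = -4.8, reduced costs: (33.2, 24.2)
  x^k = (0.0, 0.0), subgradient = b - a^T x = 12.0
  y^{k+1} = -4.8 + 0.2*12.0 = -2.4
Dual objective at y_3 = -2.4: reduced costs (23.6, 14.6), box minimizer x = (0.0, 0.0)
g(y_3) = b*y + (c1 - a1*y)*x1 + (c2 - a2*y)*x2 = 12*(-2.4) + 23.6*0.0 + 14.6*0.0 = -28.8 + 0.0 + 0.0 = -28.8


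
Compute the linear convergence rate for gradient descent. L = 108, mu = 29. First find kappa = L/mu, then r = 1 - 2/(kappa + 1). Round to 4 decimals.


Step 1: Compute the condition number.
kappa = L/mu = 108/29 = 3.7241
Step 2: Compute the convergence rate.
r = 1 - 2/(kappa + 1) = 1 - 2*mu/(L + mu) = (L - mu)/(L + mu) = 79/137 = 0.5766


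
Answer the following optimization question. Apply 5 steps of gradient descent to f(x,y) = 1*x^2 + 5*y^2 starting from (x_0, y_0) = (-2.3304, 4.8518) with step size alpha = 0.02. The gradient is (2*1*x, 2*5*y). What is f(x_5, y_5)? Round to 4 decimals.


Gradient descent on f(x,y) = 1*x^2 + 5*y^2.
Starting point: (-2.3304, 4.8518), alpha = 0.02
Step 1: grad_x = 2*1*-2.3304 = -4.6608, grad_y = 2*5*4.8518 = 48.518
  x_1 = -2.3304 - 0.02*-4.6608 = -2.2372
  y_1 = 4.8518 - 0.02*48.518 = 3.8814
Step 2: grad_x = 2*1*-2.2372 = -4.4744, grad_y = 2*5*3.8814 = 38.8144
  x_2 = -2.2372 - 0.02*-4.4744 = -2.1477
  y_2 = 3.8814 - 0.02*38.8144 = 3.1052
Step 3: grad_x = 2*1*-2.1477 = -4.2954, grad_y = 2*5*3.1052 = 31.0515
  x_3 = -2.1477 - 0.02*-4.2954 = -2.0618
  y_3 = 3.1052 - 0.02*31.0515 = 2.4841
Step 4: grad_x = 2*1*-2.0618 = -4.1236, grad_y = 2*5*2.4841 = 24.8412
  x_4 = -2.0618 - 0.02*-4.1236 = -1.9793
  y_4 = 2.4841 - 0.02*24.8412 = 1.9873
Step 5: grad_x = 2*1*-1.9793 = -3.9586, grad_y = 2*5*1.9873 = 19.873
  x_5 = -1.9793 - 0.02*-3.9586 = -1.9001
  y_5 = 1.9873 - 0.02*19.873 = 1.5898
f(-1.9001, 1.5898) = 1*(-1.9001)^2 + 5*1.5898^2 = 16.2485


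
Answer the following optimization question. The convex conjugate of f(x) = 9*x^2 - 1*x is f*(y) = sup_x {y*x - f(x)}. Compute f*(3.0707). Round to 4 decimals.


f*(y) = sup_x {y*x - a*x^2 - b*x} = sup_x {(y-b)*x - a*x^2}
FOC: (y - b) - 2a*x = 0 => x* = (y - b)/(2a)
x* = (3.0707 + 1)/(2*9) = 0.2262
f*(3.0707) = (y-b)^2/(4a) = (3.0707 + 1)^2/(4*9)
= 16.5706/36 = 0.4603


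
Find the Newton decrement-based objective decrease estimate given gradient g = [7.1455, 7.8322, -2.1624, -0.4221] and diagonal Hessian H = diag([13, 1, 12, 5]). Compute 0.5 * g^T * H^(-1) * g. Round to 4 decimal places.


Step 1: H is diagonal, so H^(-1) * g = [0.5497, 7.8322, -0.1802, -0.0844].
Step 2: g^T H^(-1) g = sum_i g_i^2 / H_ii
  = (7.1455)^2/13 + (7.8322)^2/1 + (-2.1624)^2/12 + (-0.4221)^2/5
  = 3.9276 + 61.3434 + 0.3897 + 0.0356 = 65.6962
Step 3: Objective decrease = 0.5 * g^T H^(-1) g = 32.8481


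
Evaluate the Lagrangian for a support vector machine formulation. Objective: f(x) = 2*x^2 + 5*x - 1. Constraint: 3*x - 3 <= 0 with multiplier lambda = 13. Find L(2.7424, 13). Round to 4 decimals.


Step 1: Evaluate f(x).
f(2.7424) = 2*2.7424^2 + 5*2.7424 - 1 = 27.7535
Step 2: Evaluate g(x).
g(2.7424) = 3*2.7424 - 3 = 5.2272
Step 3: Compute Lagrangian.
L = 27.7535 + 13*5.2272 = 95.7071


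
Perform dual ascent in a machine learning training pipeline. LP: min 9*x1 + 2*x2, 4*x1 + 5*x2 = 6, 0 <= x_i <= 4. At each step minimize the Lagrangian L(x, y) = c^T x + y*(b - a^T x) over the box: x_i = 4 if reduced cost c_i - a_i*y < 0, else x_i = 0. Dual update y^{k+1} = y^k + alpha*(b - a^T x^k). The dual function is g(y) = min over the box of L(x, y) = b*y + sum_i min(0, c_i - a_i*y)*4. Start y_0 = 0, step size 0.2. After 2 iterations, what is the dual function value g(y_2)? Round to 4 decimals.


Dual ascent for LP: min 9*x1 + 2*x2, 4*x1 + 5*x2 = 6, 0 <= x_i <= 4
Step 1: y^k = 0.0, reduced costs: (9.0, 2.0)
  x^k = (0.0, 0.0), subgradient = b - a^T x = 6.0
  y^{k+1} = 0.0 + 0.2*6.0 = 1.2
Step 2: y^k = 1.2, reduced costs: (4.2, -4.0)
  x^k = (0.0, 4.0), subgradient = b - a^T x = -14.0
  y^{k+1} = 1.2 + 0.2*-14.0 = -1.6
Dual objective at y_2 = -1.6: reduced costs (15.4, 10.0), box minimizer x = (0.0, 0.0)
g(y_2) = b*y + (c1 - a1*y)*x1 + (c2 - a2*y)*x2 = 6*(-1.6) + 15.4*0.0 + 10.0*0.0 = -9.6 + 0.0 + 0.0 = -9.6


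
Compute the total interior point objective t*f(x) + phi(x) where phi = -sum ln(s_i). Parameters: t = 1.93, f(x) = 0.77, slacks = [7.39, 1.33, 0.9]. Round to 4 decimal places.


Step 1: Compute log-barrier.
ln values: [2.0001, 0.2852, -0.1054]
phi = -(2.0001 + 0.2852 - 0.1054) = -2.1799
Step 2: Compute augmented objective.
t*f(x) = 1.93*0.77 = 1.4861
Total = 1.4861 - 2.1799 = -0.6938


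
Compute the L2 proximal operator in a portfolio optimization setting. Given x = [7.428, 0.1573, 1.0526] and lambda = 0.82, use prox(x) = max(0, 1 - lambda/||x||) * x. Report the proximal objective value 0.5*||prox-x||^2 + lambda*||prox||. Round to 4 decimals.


Step 1: Compute ||x||.
||x|| = 7.5039
Step 2: Compute scaling factor.
scale = max(0, 1 - 0.82/7.5039) = 0.8907
Step 3: prox(x) = [6.6163, 0.1401, 0.9376]
||prox(x)|| = 6.6839
Step 4: Proximal objective.
0.5*||prox-x||^2 = 0.3362
lambda*||prox|| = 5.4808
Total = 5.817


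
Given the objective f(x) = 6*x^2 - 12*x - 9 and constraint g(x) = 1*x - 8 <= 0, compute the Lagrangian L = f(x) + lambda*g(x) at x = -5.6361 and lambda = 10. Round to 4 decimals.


Step 1: Evaluate f(x).
f(-5.6361) = 6*(-5.6361)^2 - 12*(-5.6361) - 9 = 249.2269
Step 2: Evaluate g(x).
g(-5.6361) = 1*-5.6361 - 8 = -13.6361
Step 3: Compute Lagrangian.
L = 249.2269 + 10*-13.6361 = 112.8659


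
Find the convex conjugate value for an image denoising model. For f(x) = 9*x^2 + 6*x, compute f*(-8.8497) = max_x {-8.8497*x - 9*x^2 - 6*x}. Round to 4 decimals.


f*(y) = sup_x {y*x - a*x^2 - b*x} = sup_x {(y-b)*x - a*x^2}
FOC: (y - b) - 2a*x = 0 => x* = (y - b)/(2a)
x* = (-8.8497 - 6)/(2*9) = -0.825
f*(-8.8497) = (y-b)^2/(4a) = (-8.8497 - 6)^2/(4*9)
= 220.5136/36 = 6.1254


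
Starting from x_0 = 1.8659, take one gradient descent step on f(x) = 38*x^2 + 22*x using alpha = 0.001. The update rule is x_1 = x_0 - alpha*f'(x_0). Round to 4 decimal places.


We compute the gradient at x_0 and apply the update.
f'(x) = 76*x + 22
f'(1.8659) = 76*1.8659 + 22 = 163.8084
x_1 = 1.8659 - 0.001*163.8084 = 1.7021


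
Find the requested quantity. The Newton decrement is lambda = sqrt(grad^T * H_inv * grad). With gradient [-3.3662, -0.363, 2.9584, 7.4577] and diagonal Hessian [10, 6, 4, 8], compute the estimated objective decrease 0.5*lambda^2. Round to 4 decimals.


Step 1: H is diagonal, so H^(-1) * g = [-0.3366, -0.0605, 0.7396, 0.9322].
Step 2: g^T H^(-1) g = sum_i g_i^2 / H_ii
  = (-3.3662)^2/10 + (-0.363)^2/6 + (2.9584)^2/4 + (7.4577)^2/8
  = 1.1331 + 0.022 + 2.188 + 6.9522 = 10.2953
Step 3: Objective decrease = 0.5 * g^T H^(-1) g = 5.1476


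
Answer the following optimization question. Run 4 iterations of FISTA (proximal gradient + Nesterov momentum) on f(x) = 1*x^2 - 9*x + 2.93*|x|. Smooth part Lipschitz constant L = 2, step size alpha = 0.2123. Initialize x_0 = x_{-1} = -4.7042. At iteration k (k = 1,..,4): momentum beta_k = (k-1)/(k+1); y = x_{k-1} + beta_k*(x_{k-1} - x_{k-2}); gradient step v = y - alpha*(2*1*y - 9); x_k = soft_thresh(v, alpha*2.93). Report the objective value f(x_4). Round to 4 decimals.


FISTA on f(x) = 1*x^2 - 9*x + 2.93*|x|
L = 2, alpha = 0.2123
Iteration 1: beta = 0.0, y = -4.7042 + 0.0*(-4.7042 + 4.7042) = -4.7042
  grad(y) = -18.4084, v = y - alpha*grad = -0.7961
  prox(v) = soft_thresh(-0.7961, 0.622) = -0.1741
Iteration 2: beta = 0.3333, y = -0.1741 + 0.3333*(-0.1741 + 4.7042) = 1.336
  grad(y) = -6.328, v = y - alpha*grad = 2.6794
  prox(v) = soft_thresh(2.6794, 0.622) = 2.0574
Iteration 3: beta = 0.5, y = 2.0574 + 0.5*(2.0574 + 0.1741) = 3.1731
  grad(y) = -2.6538, v = y - alpha*grad = 3.7365
  prox(v) = soft_thresh(3.7365, 0.622) = 3.1145
Iteration 4: beta = 0.6, y = 3.1145 + 0.6*(3.1145 - 2.0574) = 3.7487
  grad(y) = -1.5026, v = y - alpha*grad = 4.0677
  prox(v) = soft_thresh(4.0677, 0.622) = 3.4457
f(x_4) = 1*3.4457^2 - 9*3.4457 + 2.93*|3.4457| = -9.0426


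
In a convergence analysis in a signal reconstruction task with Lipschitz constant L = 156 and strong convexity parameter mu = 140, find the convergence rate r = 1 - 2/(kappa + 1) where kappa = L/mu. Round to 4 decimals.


Step 1: Compute the condition number.
kappa = L/mu = 156/140 = 1.1143
Step 2: Compute the convergence rate.
r = 1 - 2/(kappa + 1) = 1 - 2*mu/(L + mu) = (L - mu)/(L + mu) = 16/296 = 0.0541


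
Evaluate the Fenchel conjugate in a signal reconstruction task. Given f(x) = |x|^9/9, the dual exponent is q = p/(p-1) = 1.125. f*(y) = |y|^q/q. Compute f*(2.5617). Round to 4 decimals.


The conjugate exponent q satisfies 1/p + 1/q = 1.
p = 9, so q = 9/(9 - 1) = 1.125
|y|^q = 2.5617^1.125 = 2.8813
f*(2.5617) = 2.8813 / 1.125 = 2.5612


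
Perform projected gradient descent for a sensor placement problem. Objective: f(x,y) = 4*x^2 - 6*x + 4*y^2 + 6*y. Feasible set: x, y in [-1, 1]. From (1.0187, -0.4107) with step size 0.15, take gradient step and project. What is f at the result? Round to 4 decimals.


Step 1: Compute gradient at (1.0187, -0.4107).
grad_x = 2*4*1.0187 - 6 = 2.1496
grad_y = 2*4*-0.4107 + 6 = 2.7144
Step 2: Gradient step.
x_raw = 1.0187 - 0.15*2.1496 = 0.6963
y_raw = -0.4107 - 0.15*2.7144 = -0.8179
Step 3: Project onto [-1, 1].
x_proj = clip(0.6963) = 0.6963
y_proj = clip(-0.8179) = -0.8179
Step 4: Evaluate f.
f(0.6963, -0.8179) = -4.47


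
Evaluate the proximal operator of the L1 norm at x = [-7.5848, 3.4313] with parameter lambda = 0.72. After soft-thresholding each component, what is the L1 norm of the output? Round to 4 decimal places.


Soft-thresholding with lambda = 0.72:
prox(-7.5848) = sign(-7.5848)*max(|-7.5848| - 0.72, 0) = -6.8648
prox(3.4313) = sign(3.4313)*max(|3.4313| - 0.72, 0) = 2.7113
prox(x) = [-6.8648, 2.7113]
||prox(x)||_1 = 6.8648 + 2.7113 = 9.5761


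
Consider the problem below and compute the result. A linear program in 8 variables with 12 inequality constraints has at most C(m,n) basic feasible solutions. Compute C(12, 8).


Each vertex corresponds to some choice of n active constraints out of m, so the number of vertices is at most C(m, n) = m! / (n!(m-n)!).
m = 12, n = 8
Numerator: 12 * 11 * 10 * 9 * 8 * 7 * 6 * 5
Denominator: 8! = 40320
C(12, 8) = 495


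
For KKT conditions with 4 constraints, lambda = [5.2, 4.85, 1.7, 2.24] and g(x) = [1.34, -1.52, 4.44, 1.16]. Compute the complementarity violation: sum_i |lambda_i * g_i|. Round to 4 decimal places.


KKT complementary slackness check:
lambda_1 * g_1 = 5.2 * 1.34 = 6.968
lambda_2 * g_2 = 4.85 * -1.52 = -7.372
lambda_3 * g_3 = 1.7 * 4.44 = 7.548
lambda_4 * g_4 = 2.24 * 1.16 = 2.5984
Total violation = 6.968 + 7.372 + 7.548 + 2.5984 = 24.4864


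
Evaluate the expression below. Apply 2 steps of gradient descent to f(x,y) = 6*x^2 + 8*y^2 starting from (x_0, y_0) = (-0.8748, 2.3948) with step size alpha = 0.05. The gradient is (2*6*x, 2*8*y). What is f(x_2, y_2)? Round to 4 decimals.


Gradient descent on f(x,y) = 6*x^2 + 8*y^2.
Starting point: (-0.8748, 2.3948), alpha = 0.05
Step 1: grad_x = 2*6*-0.8748 = -10.4976, grad_y = 2*8*2.3948 = 38.3168
  x_1 = -0.8748 - 0.05*-10.4976 = -0.3499
  y_1 = 2.3948 - 0.05*38.3168 = 0.479
Step 2: grad_x = 2*6*-0.3499 = -4.199, grad_y = 2*8*0.479 = 7.6634
  x_2 = -0.3499 - 0.05*-4.199 = -0.14
  y_2 = 0.479 - 0.05*7.6634 = 0.0958
f(-0.14, 0.0958) = 6*(-0.14)^2 + 8*0.0958^2 = 0.191


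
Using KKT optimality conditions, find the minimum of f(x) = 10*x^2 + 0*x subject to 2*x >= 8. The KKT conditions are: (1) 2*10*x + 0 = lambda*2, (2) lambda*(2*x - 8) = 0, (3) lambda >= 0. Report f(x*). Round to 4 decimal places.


Step 1: Try lambda = 0 (constraint inactive).
x_unc = 0/(2*10) = 0.0
Check: 2*0.0 = 0.0 < 8 -- violated!
Step 2: Constraint must be active: 2*x = 8
x* = 8/2 = 4.0
lambda = (2*10*4.0 + 0)/2 = 40.0
Step 3: Compute optimal value.
f(x*) = 10*4.0^2 + 0*4.0 = 160.0


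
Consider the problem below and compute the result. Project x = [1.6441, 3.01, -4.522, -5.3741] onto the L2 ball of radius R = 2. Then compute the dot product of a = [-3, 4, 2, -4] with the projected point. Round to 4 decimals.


Step 1: Compute ||x|| (intermediates to 6 decimals).
||x|| = sqrt(1.6441^2 + 3.01^2 + (-4.522)^2 + (-5.3741)^2) = 7.816176
Step 2: Project.
Since ||x|| > R, scale = R/||x|| = 2/7.816176 = 0.25588, proj(x) = scale * x
proj(x) = [0.420692, 0.770199, -1.157089, -1.375125]
Step 3: Dot product.
a^T * proj(x) = -3*0.420692 + 4*0.770199 + 2*(-1.157089) - 4*(-1.375125) = 5.005


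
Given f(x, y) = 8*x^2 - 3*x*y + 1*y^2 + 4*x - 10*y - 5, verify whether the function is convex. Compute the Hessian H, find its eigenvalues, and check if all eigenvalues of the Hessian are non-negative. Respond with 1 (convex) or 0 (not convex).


The Hessian of f(x,y) = 8*x^2 - 3*x*y + 1*y^2 + 4*x - 10*y - 5 is:
H = [[16, -3], [-3, 2]]
Trace = 16 + 2 = 18
Determinant = 16*2 - (-3)^2 = 23
Discriminant = (18)^2 - 4*23 = 232.0
Eigenvalues: lambda_1 = 1.3842, lambda_2 = 16.6158
The function is convex.

1


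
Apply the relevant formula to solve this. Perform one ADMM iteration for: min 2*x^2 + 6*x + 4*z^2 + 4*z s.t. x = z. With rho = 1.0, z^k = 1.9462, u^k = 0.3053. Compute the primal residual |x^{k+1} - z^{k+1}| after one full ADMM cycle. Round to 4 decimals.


ADMM iteration with rho = 1.0, z^k = 1.9462, u^k = 0.3053
Step 1: x-update.
Minimize 2*x^2 + 6*x + (1.0/2)*(x - 1.9462 + 0.3053)^2
FOC: (2*2 + 1.0)*x = -6 + 1.0*(1.9462 - 0.3053)
x^{k+1} = -0.8718
Step 2: z-update.
Minimize 4*z^2 + 4*z + (1.0/2)*(-0.8718 - z + 0.3053)^2
FOC: (2*4 + 1.0)*z = -4 + 1.0*(-0.8718 + 0.3053)
z^{k+1} = -0.5074
Step 3: u-update.
u^{k+1} = 0.3053 - 0.8718 + 0.5074 = -0.0591
Step 4: Primal residual = |-0.8718 + 0.5074| = 0.3644


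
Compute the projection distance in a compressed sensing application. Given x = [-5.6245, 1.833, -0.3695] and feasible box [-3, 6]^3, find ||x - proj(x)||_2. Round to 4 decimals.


Project each component onto [-3, 6].
clip(-5.6245) = -3.0, clip(1.833) = 1.833, clip(-0.3695) = -0.3695
Projection = [-3.0, 1.833, -0.3695]
Squared diffs: [6.888, 0.0, 0.0]
Distance = sqrt(6.888) = 2.6245


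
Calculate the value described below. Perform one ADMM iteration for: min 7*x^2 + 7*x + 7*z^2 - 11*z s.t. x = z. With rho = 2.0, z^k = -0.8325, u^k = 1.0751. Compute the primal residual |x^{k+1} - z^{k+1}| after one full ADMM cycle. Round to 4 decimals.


ADMM iteration with rho = 2.0, z^k = -0.8325, u^k = 1.0751
Step 1: x-update.
Minimize 7*x^2 + 7*x + (2.0/2)*(x + 0.8325 + 1.0751)^2
FOC: (2*7 + 2.0)*x = -7 + 2.0*(-0.8325 - 1.0751)
x^{k+1} = -0.676
Step 2: z-update.
Minimize 7*z^2 - 11*z + (2.0/2)*(-0.676 - z + 1.0751)^2
FOC: (2*7 + 2.0)*z = 11 + 2.0*(-0.676 + 1.0751)
z^{k+1} = 0.7374
Step 3: u-update.
u^{k+1} = 1.0751 - 0.676 - 0.7374 = -0.3382
Step 4: Primal residual = |-0.676 - 0.7374| = 1.4133


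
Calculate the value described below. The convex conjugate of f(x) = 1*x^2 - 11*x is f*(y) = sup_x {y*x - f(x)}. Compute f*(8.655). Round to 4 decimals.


f*(y) = sup_x {y*x - a*x^2 - b*x} = sup_x {(y-b)*x - a*x^2}
FOC: (y - b) - 2a*x = 0 => x* = (y - b)/(2a)
x* = (8.655 + 11)/(2*1) = 9.8275
f*(8.655) = (y-b)^2/(4a) = (8.655 + 11)^2/(4*1)
= 386.319/4 = 96.5798


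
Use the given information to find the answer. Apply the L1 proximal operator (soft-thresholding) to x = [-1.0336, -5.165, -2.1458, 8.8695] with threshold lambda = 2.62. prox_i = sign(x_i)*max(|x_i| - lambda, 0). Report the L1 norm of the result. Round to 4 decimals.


Soft-thresholding with lambda = 2.62:
prox(-1.0336) = sign(-1.0336)*max(|-1.0336| - 2.62, 0) = 0.0
prox(-5.165) = sign(-5.165)*max(|-5.165| - 2.62, 0) = -2.545
prox(-2.1458) = sign(-2.1458)*max(|-2.1458| - 2.62, 0) = 0.0
prox(8.8695) = sign(8.8695)*max(|8.8695| - 2.62, 0) = 6.2495
prox(x) = [0.0, -2.545, 0.0, 6.2495]
||prox(x)||_1 = 0.0 + 2.545 + 0.0 + 6.2495 = 8.7945


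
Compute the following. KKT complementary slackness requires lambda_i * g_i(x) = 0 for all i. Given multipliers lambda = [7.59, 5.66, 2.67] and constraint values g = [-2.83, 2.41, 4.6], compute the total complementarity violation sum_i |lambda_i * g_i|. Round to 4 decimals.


KKT complementary slackness check:
lambda_1 * g_1 = 7.59 * -2.83 = -21.4797
lambda_2 * g_2 = 5.66 * 2.41 = 13.6406
lambda_3 * g_3 = 2.67 * 4.6 = 12.282
Total violation = 21.4797 + 13.6406 + 12.282 = 47.4023


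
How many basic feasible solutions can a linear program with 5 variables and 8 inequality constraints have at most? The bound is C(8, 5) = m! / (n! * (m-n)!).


Each vertex corresponds to some choice of n active constraints out of m, so the number of vertices is at most C(m, n) = m! / (n!(m-n)!).
m = 8, n = 5
Numerator: 8 * 7 * 6 * 5 * 4
Denominator: 5! = 120
C(8, 5) = 56


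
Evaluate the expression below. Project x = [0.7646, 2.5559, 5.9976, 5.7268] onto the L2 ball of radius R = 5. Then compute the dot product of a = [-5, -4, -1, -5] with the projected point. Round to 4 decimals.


Step 1: Compute ||x|| (intermediates to 6 decimals).
||x|| = sqrt(0.7646^2 + 2.5559^2 + 5.9976^2 + 5.7268^2) = 8.711181
Step 2: Project.
Since ||x|| > R, scale = R/||x|| = 5/8.711181 = 0.573975, proj(x) = scale * x
proj(x) = [0.438861, 1.467023, 3.442472, 3.28704]
Step 3: Dot product.
a^T * proj(x) = -5*0.438861 - 4*1.467023 - 1*3.442472 - 5*3.28704 = -27.9401


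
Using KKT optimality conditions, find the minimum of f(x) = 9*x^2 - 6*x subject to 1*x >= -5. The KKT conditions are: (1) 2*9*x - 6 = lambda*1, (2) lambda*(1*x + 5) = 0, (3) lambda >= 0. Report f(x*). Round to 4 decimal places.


Step 1: Try lambda = 0 (constraint inactive).
Stationarity: 2*9*x - 6 = 0
x* = 6/(2*9) = 1/3 = 0.3333 (rounded; the exact value 1/3 is used below)
Check constraint: 1*0.3333 = 0.3333 >= -5 -- satisfied.
Step 2: Compute optimal value.
f(x*) = 9*(1/3)^2 - 6*(1/3) = -1.0


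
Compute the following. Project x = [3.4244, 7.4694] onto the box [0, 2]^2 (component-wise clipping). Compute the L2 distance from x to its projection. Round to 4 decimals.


Project each component onto [0, 2].
clip(3.4244) = 2.0, clip(7.4694) = 2.0
Projection = [2.0, 2.0]
Squared diffs: [2.0289, 29.9143]
Distance = sqrt(31.9432) = 5.6518


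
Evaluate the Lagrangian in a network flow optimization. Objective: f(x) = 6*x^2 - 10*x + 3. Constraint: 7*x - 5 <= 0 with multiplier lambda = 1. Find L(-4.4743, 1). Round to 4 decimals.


Step 1: Evaluate f(x).
f(-4.4743) = 6*(-4.4743)^2 - 10*(-4.4743) + 3 = 167.8592
Step 2: Evaluate g(x).
g(-4.4743) = 7*-4.4743 - 5 = -36.3201
Step 3: Compute Lagrangian.
L = 167.8592 + 1*-36.3201 = 131.5391


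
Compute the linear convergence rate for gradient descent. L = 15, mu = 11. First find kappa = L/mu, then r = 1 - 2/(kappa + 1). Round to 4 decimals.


Step 1: Compute the condition number.
kappa = L/mu = 15/11 = 1.3636
Step 2: Compute the convergence rate.
r = 1 - 2/(kappa + 1) = 1 - 2*mu/(L + mu) = (L - mu)/(L + mu) = 4/26 = 0.1538


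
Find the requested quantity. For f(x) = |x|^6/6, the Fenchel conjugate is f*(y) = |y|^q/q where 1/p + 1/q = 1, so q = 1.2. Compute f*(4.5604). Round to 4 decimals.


The conjugate exponent q satisfies 1/p + 1/q = 1.
p = 6, so q = 6/(6 - 1) = 1.2
|y|^q = 4.5604^1.2 = 6.1774
f*(4.5604) = 6.1774 / 1.2 = 5.1478


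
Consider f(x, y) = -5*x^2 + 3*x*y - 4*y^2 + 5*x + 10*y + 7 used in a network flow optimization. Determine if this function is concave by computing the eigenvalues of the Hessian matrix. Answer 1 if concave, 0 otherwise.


The Hessian of f(x,y) = -5*x^2 + 3*x*y - 4*y^2 + 5*x + 10*y + 7 is:
H = [[-10, 3], [3, -8]]
Trace = -10 - 8 = -18
Determinant = -10*-8 - (3)^2 = 71
Discriminant = (-18)^2 - 4*71 = 40.0
Eigenvalues: lambda_1 = -12.1623, lambda_2 = -5.8377
The function is concave.

1


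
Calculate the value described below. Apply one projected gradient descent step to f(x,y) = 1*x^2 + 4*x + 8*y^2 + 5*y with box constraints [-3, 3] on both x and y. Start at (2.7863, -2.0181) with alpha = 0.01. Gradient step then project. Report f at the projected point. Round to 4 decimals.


Step 1: Compute gradient at (2.7863, -2.0181).
grad_x = 2*1*2.7863 + 4 = 9.5726
grad_y = 2*8*-2.0181 + 5 = -27.2896
Step 2: Gradient step.
x_raw = 2.7863 - 0.01*9.5726 = 2.6906
y_raw = -2.0181 - 0.01*-27.2896 = -1.7452
Step 3: Project onto [-3, 3].
x_proj = clip(2.6906) = 2.6906
y_proj = clip(-1.7452) = -1.7452
Step 4: Evaluate f.
f(2.6906, -1.7452) = 33.6414


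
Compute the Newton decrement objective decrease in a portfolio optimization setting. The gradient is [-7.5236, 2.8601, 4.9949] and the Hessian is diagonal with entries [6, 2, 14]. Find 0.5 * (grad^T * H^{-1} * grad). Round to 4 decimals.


Step 1: H is diagonal, so H^(-1) * g = [-1.2539, 1.4301, 0.3568].
Step 2: g^T H^(-1) g = sum_i g_i^2 / H_ii
  = (-7.5236)^2/6 + (2.8601)^2/2 + (4.9949)^2/14
  = 9.4341 + 4.0901 + 1.7821 = 15.3063
Step 3: Objective decrease = 0.5 * g^T H^(-1) g = 7.6531


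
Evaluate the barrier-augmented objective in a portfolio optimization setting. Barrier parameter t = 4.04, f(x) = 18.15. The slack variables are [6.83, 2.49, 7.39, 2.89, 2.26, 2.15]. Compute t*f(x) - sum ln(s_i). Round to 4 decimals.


Step 1: Compute log-barrier.
ln values: [1.9213, 0.9123, 2.0001, 1.0613, 0.8154, 0.7655]
phi = -(1.9213 + 0.9123 + 2.0001 + 1.0613 + 0.8154 + 0.7655) = -7.4758
Step 2: Compute augmented objective.
t*f(x) = 4.04*18.15 = 73.326
Total = 73.326 - 7.4758 = 65.8502


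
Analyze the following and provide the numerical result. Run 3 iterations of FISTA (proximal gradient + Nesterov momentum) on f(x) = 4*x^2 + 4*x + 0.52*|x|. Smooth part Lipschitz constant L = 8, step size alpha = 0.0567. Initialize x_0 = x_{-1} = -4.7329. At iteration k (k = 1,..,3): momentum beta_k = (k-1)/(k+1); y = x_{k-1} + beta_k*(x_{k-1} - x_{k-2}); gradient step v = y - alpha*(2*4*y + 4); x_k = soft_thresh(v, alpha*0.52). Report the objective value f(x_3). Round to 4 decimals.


FISTA on f(x) = 4*x^2 + 4*x + 0.52*|x|
L = 8, alpha = 0.0567
Iteration 1: beta = 0.0, y = -4.7329 + 0.0*(-4.7329 + 4.7329) = -4.7329
  grad(y) = -33.8632, v = y - alpha*grad = -2.8129
  prox(v) = soft_thresh(-2.8129, 0.0295) = -2.7834
Iteration 2: beta = 0.3333, y = -2.7834 + 0.3333*(-2.7834 + 4.7329) = -2.1335
  grad(y) = -13.0682, v = y - alpha*grad = -1.3926
  prox(v) = soft_thresh(-1.3926, 0.0295) = -1.3631
Iteration 3: beta = 0.5, y = -1.3631 + 0.5*(-1.3631 + 2.7834) = -0.6529
  grad(y) = -1.2234, v = y - alpha*grad = -0.5836
  prox(v) = soft_thresh(-0.5836, 0.0295) = -0.5541
f(x_3) = 4*(-0.5541)^2 + 4*(-0.5541) + 0.52*|-0.5541| = -0.7002


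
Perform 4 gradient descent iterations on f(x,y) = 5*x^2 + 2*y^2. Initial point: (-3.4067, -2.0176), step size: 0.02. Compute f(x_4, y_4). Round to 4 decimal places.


Gradient descent on f(x,y) = 5*x^2 + 2*y^2.
Starting point: (-3.4067, -2.0176), alpha = 0.02
Step 1: grad_x = 2*5*-3.4067 = -34.067, grad_y = 2*2*-2.0176 = -8.0704
  x_1 = -3.4067 - 0.02*-34.067 = -2.7254
  y_1 = -2.0176 - 0.02*-8.0704 = -1.8562
Step 2: grad_x = 2*5*-2.7254 = -27.2536, grad_y = 2*2*-1.8562 = -7.4248
  x_2 = -2.7254 - 0.02*-27.2536 = -2.1803
  y_2 = -1.8562 - 0.02*-7.4248 = -1.7077
Step 3: grad_x = 2*5*-2.1803 = -21.8029, grad_y = 2*2*-1.7077 = -6.8308
  x_3 = -2.1803 - 0.02*-21.8029 = -1.7442
  y_3 = -1.7077 - 0.02*-6.8308 = -1.5711
Step 4: grad_x = 2*5*-1.7442 = -17.4423, grad_y = 2*2*-1.5711 = -6.2843
  x_4 = -1.7442 - 0.02*-17.4423 = -1.3954
  y_4 = -1.5711 - 0.02*-6.2843 = -1.4454
f(-1.3954, -1.4454) = 5*(-1.3954)^2 + 2*(-1.4454)^2 = 13.9138


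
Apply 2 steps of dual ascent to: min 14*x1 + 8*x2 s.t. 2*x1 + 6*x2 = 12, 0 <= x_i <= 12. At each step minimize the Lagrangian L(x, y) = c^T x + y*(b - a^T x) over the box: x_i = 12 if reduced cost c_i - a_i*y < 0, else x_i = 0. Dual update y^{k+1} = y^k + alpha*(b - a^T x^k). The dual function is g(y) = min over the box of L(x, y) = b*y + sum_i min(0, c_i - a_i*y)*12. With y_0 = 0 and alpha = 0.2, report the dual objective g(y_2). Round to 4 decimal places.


Dual ascent for LP: min 14*x1 + 8*x2, 2*x1 + 6*x2 = 12, 0 <= x_i <= 12
Step 1: y^k = 0.0, reduced costs: (14.0, 8.0)
  x^k = (0.0, 0.0), subgradient = b - a^T x = 12.0
  y^{k+1} = 0.0 + 0.2*12.0 = 2.4
Step 2: y^k = 2.4, reduced costs: (9.2, -6.4)
  x^k = (0.0, 12.0), subgradient = b - a^T x = -60.0
  y^{k+1} = 2.4 + 0.2*-60.0 = -9.6
Dual objective at y_2 = -9.6: reduced costs (33.2, 65.6), box minimizer x = (0.0, 0.0)
g(y_2) = b*y + (c1 - a1*y)*x1 + (c2 - a2*y)*x2 = 12*(-9.6) + 33.2*0.0 + 65.6*0.0 = -115.2 + 0.0 + 0.0 = -115.2
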